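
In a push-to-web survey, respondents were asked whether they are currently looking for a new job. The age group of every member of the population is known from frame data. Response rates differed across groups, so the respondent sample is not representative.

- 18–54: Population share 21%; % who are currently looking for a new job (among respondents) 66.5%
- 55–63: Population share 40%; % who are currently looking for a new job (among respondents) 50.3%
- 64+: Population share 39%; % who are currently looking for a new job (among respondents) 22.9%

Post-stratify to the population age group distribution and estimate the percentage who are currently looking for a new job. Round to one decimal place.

43.0%

Reweight to the known age group distribution:
  18–54: 0.21 × 66.5 = 13.965
  55–63: 0.4 × 50.3 = 20.12
  64+: 0.39 × 22.9 = 8.931
Post-stratified estimate = 43.016 → 43.0%.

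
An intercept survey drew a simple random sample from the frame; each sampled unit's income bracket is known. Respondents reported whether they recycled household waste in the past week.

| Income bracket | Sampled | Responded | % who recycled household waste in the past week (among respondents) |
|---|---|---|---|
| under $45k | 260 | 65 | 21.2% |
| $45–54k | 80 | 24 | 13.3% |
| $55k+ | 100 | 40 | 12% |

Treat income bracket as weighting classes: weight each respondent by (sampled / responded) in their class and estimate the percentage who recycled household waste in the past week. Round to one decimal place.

17.7%

Response rates by class: under $45k 65/260 = 25%, $45–54k 24/80 = 30%, $55k+ 40/100 = 40%.
Inverse-response-rate weighting restores each class to its sampled count, so class totals weight by n_sampled:
  under $45k: 260 × 21.2 = 5512
  $45–54k: 80 × 13.3 = 1064
  $55k+: 100 × 12 = 1200
Adjusted estimate = 7776 / 440 = 17.6727 → 17.7%.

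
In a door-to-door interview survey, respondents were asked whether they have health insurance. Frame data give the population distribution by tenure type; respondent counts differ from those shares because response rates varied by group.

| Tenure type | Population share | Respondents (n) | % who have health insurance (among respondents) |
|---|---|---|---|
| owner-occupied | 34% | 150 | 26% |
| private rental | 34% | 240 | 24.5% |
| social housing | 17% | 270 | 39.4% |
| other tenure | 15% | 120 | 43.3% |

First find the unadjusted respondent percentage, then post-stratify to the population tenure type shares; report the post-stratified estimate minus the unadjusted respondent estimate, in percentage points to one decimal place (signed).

-2.5 percentage points

Naive respondent-only estimate (weights = respondent counts):
  (150/780)×26 + (240/780)×24.5 + (270/780)×39.4 + (120/780)×43.3 = 32.8385%
Reweighting by population tenure type shares:
  0.34×26 + 0.34×24.5 + 0.17×39.4 + 0.15×43.3 = 30.363%
Difference = 30.363 − 32.8385 = -2.4755 pp.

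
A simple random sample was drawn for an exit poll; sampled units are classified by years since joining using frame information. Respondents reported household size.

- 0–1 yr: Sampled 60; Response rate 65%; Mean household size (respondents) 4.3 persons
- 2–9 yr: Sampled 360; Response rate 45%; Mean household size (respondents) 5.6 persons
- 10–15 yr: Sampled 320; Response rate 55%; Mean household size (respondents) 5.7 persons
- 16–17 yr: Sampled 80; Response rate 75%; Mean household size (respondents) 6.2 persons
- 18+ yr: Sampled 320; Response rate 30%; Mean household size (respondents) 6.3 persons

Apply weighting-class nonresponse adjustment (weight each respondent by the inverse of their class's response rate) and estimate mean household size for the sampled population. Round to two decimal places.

Weighting each respondent by the inverse class response rate inflates each class back to its sampled size, so the class weight is n_sampled:
  0–1 yr: 60 × 4.3 = 258
  2–9 yr: 360 × 5.6 = 2016
  10–15 yr: 320 × 5.7 = 1824
  16–17 yr: 80 × 6.2 = 496
  18+ yr: 320 × 6.3 = 2016
Adjusted estimate = 6610 / 1,140 = 5.79825 → 5.80.

5.80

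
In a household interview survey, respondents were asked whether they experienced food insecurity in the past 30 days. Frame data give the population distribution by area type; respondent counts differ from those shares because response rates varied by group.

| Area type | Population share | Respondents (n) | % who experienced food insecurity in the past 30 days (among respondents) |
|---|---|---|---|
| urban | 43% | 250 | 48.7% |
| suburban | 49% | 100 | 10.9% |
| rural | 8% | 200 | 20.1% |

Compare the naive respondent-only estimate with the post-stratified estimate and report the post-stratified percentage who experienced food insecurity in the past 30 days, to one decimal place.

Without adjustment, the pooled respondent share is:
  (250/550)×48.7 + (100/550)×10.9 + (200/550)×20.1 = 31.4273%
Reweighting by population area type shares:
  0.43×48.7 + 0.49×10.9 + 0.08×20.1 = 27.89%

27.9%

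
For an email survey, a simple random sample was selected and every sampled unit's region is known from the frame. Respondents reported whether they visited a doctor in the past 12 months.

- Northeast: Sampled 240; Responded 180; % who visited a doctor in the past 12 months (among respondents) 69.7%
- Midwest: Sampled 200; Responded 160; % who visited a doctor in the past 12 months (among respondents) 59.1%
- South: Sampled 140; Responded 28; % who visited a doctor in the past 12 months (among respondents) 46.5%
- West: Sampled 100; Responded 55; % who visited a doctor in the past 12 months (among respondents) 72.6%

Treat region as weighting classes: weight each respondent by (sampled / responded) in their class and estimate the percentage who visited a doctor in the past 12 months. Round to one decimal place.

62.2%

Response rates by class: Northeast 180/240 = 75%, Midwest 160/200 = 80%, South 28/140 = 20%, West 55/100 = 55%.
Inverse-response-rate weighting restores each class to its sampled count, so class totals weight by n_sampled:
  Northeast: 240 × 69.7 = 16,728
  Midwest: 200 × 59.1 = 11,820
  South: 140 × 46.5 = 6510
  West: 100 × 72.6 = 7260
Adjusted estimate = 42,318 / 680 = 62.2324 → 62.2%.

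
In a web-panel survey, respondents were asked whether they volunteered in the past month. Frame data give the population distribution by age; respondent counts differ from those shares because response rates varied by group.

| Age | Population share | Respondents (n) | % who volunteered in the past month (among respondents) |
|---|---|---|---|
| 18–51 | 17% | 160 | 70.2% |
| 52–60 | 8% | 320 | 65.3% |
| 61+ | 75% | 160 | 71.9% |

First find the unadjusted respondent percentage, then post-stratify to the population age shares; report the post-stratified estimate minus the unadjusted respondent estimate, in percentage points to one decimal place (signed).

Without adjustment, the pooled respondent share is:
  (160/640)×70.2 + (320/640)×65.3 + (160/640)×71.9 = 68.175%
Post-stratified estimate weights by population shares:
  0.17×70.2 + 0.08×65.3 + 0.75×71.9 = 71.083%
Difference = 71.083 − 68.175 = 2.908 pp.

+2.9 percentage points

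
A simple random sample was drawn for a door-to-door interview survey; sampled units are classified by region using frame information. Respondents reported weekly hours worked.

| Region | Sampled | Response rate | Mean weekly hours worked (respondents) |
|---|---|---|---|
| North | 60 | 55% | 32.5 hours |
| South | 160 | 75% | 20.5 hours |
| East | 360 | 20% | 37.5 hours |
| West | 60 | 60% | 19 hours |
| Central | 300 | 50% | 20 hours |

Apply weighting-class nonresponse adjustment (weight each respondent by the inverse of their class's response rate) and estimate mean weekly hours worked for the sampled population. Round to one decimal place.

27.5

With weight = n_sampled/n_responded per class, the weighted class total is n_sampled:
  North: 60 × 32.5 = 1950
  South: 160 × 20.5 = 3280
  East: 360 × 37.5 = 13,500
  West: 60 × 19 = 1140
  Central: 300 × 20 = 6000
Adjusted estimate = 25,870 / 940 = 27.5213 → 27.5.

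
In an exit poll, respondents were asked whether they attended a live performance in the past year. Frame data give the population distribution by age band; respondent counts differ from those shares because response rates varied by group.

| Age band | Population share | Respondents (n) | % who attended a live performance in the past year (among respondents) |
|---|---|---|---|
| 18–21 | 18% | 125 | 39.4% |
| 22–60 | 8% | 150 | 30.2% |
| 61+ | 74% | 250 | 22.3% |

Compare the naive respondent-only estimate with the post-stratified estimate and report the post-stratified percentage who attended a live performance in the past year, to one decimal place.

Unadjusted (pooled respondent) estimate weights by respondent counts:
  (125/525)×39.4 + (150/525)×30.2 + (250/525)×22.3 = 28.6286%
Reweighting by population age band shares:
  0.18×39.4 + 0.08×30.2 + 0.74×22.3 = 26.01%

26.0%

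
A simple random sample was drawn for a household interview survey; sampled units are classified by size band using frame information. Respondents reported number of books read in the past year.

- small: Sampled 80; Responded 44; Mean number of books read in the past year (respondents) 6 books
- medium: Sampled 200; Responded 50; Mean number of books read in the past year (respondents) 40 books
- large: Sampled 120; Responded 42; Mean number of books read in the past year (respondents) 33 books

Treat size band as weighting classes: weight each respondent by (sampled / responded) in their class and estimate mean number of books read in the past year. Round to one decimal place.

31.1

Class response rates: small 44/80 = 55%, medium 50/200 = 25%, large 42/120 = 35%.
With weight = n_sampled/n_responded per class, the weighted class total is n_sampled:
  small: 80 × 6 = 480
  medium: 200 × 40 = 8000
  large: 120 × 33 = 3960
Adjusted estimate = 12,440 / 400 = 31.1 → 31.1.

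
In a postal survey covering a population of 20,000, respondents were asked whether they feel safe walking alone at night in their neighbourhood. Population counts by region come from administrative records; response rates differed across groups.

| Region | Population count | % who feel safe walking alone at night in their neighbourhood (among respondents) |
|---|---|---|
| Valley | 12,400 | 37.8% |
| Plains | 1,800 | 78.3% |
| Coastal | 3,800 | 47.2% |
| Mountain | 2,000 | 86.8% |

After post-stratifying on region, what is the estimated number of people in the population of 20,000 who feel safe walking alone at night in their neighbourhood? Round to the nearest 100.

9,600

Estimated count per cell = population count × respondent percentage:
  Valley: 12,400 × 37.8% = 4687.2
  Plains: 1,800 × 78.3% = 1409.4
  Coastal: 3,800 × 47.2% = 1793.6
  Mountain: 2,000 × 86.8% = 1736
Estimated total = 9626.2 → 9,600.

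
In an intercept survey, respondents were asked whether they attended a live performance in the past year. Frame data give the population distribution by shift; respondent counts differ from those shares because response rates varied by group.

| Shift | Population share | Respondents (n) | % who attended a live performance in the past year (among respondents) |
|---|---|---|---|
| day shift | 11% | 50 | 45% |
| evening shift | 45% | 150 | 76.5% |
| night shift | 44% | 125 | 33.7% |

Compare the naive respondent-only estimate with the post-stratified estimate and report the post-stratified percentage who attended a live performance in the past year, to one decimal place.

54.2%

Unadjusted (pooled respondent) estimate weights by respondent counts:
  (50/325)×45 + (150/325)×76.5 + (125/325)×33.7 = 55.1923%
Post-stratified estimate weights by population shares:
  0.11×45 + 0.45×76.5 + 0.44×33.7 = 54.203%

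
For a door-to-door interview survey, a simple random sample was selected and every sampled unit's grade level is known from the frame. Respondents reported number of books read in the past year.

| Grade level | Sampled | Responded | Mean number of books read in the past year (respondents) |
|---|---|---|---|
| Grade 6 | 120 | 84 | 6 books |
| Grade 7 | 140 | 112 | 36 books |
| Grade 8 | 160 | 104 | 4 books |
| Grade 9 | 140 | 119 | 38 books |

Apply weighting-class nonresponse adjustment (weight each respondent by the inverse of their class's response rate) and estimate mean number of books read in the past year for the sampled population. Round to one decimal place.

Response rates by class: Grade 6 84/120 = 70%, Grade 7 112/140 = 80%, Grade 8 104/160 = 65%, Grade 9 119/140 = 85%.
Inverse-response-rate weighting restores each class to its sampled count, so class totals weight by n_sampled:
  Grade 6: 120 × 6 = 720
  Grade 7: 140 × 36 = 5040
  Grade 8: 160 × 4 = 640
  Grade 9: 140 × 38 = 5320
Adjusted estimate = 11,720 / 560 = 20.9286 → 20.9.

20.9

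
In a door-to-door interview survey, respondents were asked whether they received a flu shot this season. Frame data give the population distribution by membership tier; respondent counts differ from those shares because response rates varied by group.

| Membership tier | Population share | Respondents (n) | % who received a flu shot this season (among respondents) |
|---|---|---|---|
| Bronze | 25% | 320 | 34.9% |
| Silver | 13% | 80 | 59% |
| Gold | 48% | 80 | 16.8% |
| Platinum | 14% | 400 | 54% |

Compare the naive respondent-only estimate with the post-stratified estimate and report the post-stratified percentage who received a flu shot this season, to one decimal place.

Naive respondent-only estimate (weights = respondent counts):
  (320/880)×34.9 + (80/880)×59 + (80/880)×16.8 + (400/880)×54 = 44.1273%
Post-stratified estimate weights by population shares:
  0.25×34.9 + 0.13×59 + 0.48×16.8 + 0.14×54 = 32.019%

32.0%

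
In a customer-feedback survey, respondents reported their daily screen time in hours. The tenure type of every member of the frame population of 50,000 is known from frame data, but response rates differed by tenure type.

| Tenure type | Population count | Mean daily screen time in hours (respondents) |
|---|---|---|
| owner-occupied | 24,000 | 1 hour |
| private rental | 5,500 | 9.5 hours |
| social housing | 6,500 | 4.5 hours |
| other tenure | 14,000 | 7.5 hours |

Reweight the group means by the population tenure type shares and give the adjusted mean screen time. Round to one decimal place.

Each cell contributes population-share × respondent value:
  owner-occupied: (24,000/50,000) × 1 = 0.48
  private rental: (5,500/50,000) × 9.5 = 1.045
  social housing: (6,500/50,000) × 4.5 = 0.585
  other tenure: (14,000/50,000) × 7.5 = 2.1
Post-stratified estimate = 4.21 → 4.2.

4.2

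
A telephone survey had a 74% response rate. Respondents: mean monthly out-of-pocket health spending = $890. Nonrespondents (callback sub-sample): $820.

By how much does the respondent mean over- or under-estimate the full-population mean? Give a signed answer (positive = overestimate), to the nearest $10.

+$20

Nonresponse fraction = 1 − 0.74 = 0.26.
Bias = (nonresponse fraction) × (respondent mean − nonrespondent mean)
     = 0.26 × (890 − 820) = 0.26 × 70 = 18.2.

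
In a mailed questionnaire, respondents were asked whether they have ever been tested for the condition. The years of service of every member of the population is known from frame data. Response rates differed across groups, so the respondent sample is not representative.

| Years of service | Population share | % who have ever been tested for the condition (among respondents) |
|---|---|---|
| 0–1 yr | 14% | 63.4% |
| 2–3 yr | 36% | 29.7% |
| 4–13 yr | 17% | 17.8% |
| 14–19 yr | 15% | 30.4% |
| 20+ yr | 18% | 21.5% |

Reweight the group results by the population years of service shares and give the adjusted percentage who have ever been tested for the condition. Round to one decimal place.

31.0%

Post-stratification weights by population share, not respondent share:
  0–1 yr: 0.14 × 63.4 = 8.876
  2–3 yr: 0.36 × 29.7 = 10.692
  4–13 yr: 0.17 × 17.8 = 3.026
  14–19 yr: 0.15 × 30.4 = 4.56
  20+ yr: 0.18 × 21.5 = 3.87
Post-stratified estimate = 31.024 → 31.0%.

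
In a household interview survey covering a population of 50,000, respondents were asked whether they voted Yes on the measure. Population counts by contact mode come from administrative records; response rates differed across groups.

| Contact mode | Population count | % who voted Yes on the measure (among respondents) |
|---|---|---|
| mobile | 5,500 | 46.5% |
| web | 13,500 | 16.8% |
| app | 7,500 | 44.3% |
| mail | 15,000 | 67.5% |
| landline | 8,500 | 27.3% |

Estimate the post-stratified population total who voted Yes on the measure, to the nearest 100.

Apply each group's respondent rate to its population count:
  mobile: 5,500 × 46.5% = 2557.5
  web: 13,500 × 16.8% = 2268
  app: 7,500 × 44.3% = 3322.5
  mail: 15,000 × 67.5% = 10,125
  landline: 8,500 × 27.3% = 2320.5
Estimated total = 20593.5 → 20,600.

20,600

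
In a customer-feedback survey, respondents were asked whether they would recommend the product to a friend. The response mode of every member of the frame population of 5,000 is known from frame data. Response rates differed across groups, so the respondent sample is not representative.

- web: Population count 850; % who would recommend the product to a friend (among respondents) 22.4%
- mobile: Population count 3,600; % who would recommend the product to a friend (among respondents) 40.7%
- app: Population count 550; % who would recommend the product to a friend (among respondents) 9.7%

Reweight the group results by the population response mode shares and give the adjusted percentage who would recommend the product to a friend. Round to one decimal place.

Each cell contributes population-share × respondent value:
  web: (850/5,000) × 22.4 = 3.808
  mobile: (3,600/5,000) × 40.7 = 29.304
  app: (550/5,000) × 9.7 = 1.067
Post-stratified estimate = 34.179 → 34.2%.

34.2%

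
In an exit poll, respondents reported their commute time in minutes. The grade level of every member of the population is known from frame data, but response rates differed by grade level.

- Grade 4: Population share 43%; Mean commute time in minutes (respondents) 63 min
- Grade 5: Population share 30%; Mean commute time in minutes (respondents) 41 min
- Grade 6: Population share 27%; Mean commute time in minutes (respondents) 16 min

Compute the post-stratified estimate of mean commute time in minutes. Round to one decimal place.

43.7

Post-stratification weights by population share, not respondent share:
  Grade 4: 0.43 × 63 = 27.09
  Grade 5: 0.3 × 41 = 12.3
  Grade 6: 0.27 × 16 = 4.32
Post-stratified estimate = 43.71 → 43.7.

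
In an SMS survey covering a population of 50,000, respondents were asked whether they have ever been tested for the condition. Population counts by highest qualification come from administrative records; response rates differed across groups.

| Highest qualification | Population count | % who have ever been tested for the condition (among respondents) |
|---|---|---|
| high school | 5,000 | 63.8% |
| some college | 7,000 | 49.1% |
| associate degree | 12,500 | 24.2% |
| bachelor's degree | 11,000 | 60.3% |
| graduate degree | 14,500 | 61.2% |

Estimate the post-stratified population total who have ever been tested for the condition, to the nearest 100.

Estimated count per cell = population count × respondent percentage:
  high school: 5,000 × 63.8% = 3190
  some college: 7,000 × 49.1% = 3437
  associate degree: 12,500 × 24.2% = 3025
  bachelor's degree: 11,000 × 60.3% = 6633
  graduate degree: 14,500 × 61.2% = 8874
Estimated total = 25,159 → 25,200.

25,200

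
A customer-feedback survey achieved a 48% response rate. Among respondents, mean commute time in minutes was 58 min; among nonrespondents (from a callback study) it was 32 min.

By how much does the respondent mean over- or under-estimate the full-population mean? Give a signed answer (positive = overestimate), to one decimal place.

+13.5

Nonresponse fraction = 1 − 0.48 = 0.52.
Bias = (nonresponse fraction) × (respondent mean − nonrespondent mean)
     = 0.52 × (58 − 32) = 0.52 × 26 = 13.52.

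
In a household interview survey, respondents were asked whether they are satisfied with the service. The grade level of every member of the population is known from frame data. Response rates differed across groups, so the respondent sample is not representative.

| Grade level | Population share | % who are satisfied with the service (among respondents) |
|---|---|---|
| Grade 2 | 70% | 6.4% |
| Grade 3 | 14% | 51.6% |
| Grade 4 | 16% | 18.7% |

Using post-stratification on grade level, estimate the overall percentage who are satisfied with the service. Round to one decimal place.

14.7%

Each cell contributes population-share × respondent value:
  Grade 2: 0.7 × 6.4 = 4.48
  Grade 3: 0.14 × 51.6 = 7.224
  Grade 4: 0.16 × 18.7 = 2.992
Post-stratified estimate = 14.696 → 14.7%.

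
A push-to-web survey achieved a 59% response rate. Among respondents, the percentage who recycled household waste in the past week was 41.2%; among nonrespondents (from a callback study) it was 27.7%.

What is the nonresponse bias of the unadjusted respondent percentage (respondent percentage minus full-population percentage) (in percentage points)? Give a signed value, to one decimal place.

Nonresponse fraction = 1 − 0.59 = 0.41.
Bias = (nonresponse fraction) × (respondent percentage − nonrespondent percentage)
     = 0.41 × (41.2 − 27.7) = 0.41 × 13.5 = 5.535.

+5.5 percentage points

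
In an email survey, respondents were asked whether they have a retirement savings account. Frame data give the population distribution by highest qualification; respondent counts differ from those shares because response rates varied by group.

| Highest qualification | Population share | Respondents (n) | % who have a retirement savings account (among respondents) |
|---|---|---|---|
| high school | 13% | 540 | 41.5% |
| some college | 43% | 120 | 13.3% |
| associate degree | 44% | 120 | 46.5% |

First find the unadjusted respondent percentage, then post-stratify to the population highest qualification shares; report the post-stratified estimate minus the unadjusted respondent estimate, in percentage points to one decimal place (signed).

-6.4 percentage points

Naive respondent-only estimate (weights = respondent counts):
  (540/780)×41.5 + (120/780)×13.3 + (120/780)×46.5 = 37.9308%
Reweighting by population highest qualification shares:
  0.13×41.5 + 0.43×13.3 + 0.44×46.5 = 31.574%
Difference = 31.574 − 37.9308 = -6.3568 pp.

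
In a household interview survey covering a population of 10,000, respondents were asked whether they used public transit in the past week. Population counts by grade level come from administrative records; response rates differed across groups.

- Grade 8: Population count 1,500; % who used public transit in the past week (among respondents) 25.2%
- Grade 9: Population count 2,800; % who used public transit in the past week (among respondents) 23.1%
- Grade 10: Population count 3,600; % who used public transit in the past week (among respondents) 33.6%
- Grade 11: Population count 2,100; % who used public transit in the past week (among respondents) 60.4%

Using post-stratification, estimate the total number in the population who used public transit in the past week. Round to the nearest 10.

3,500

Estimated count per cell = population count × respondent percentage:
  Grade 8: 1,500 × 25.2% = 378
  Grade 9: 2,800 × 23.1% = 646.8
  Grade 10: 3,600 × 33.6% = 1209.6
  Grade 11: 2,100 × 60.4% = 1268.4
Estimated total = 3502.8 → 3,500.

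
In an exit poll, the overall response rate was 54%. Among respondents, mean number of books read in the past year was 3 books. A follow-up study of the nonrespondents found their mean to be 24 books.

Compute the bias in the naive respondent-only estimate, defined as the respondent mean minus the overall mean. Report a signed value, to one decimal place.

-9.7

Nonresponse fraction = 1 − 0.54 = 0.46.
Bias = (nonresponse fraction) × (respondent mean − nonrespondent mean)
     = 0.46 × (3 − 24) = 0.46 × -21 = -9.66.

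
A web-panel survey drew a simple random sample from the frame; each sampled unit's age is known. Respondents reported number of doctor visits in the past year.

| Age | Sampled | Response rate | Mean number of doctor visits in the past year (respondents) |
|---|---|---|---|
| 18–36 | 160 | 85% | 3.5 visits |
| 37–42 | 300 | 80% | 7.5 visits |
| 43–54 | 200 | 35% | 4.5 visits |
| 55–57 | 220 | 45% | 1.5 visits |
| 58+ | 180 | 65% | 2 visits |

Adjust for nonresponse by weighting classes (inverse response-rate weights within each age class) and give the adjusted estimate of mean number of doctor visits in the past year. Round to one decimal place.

Inverse-response-rate weighting restores each class to its sampled count, so class totals weight by n_sampled:
  18–36: 160 × 3.5 = 560
  37–42: 300 × 7.5 = 2250
  43–54: 200 × 4.5 = 900
  55–57: 220 × 1.5 = 330
  58+: 180 × 2 = 360
Adjusted estimate = 4400 / 1,060 = 4.15094 → 4.2.

4.2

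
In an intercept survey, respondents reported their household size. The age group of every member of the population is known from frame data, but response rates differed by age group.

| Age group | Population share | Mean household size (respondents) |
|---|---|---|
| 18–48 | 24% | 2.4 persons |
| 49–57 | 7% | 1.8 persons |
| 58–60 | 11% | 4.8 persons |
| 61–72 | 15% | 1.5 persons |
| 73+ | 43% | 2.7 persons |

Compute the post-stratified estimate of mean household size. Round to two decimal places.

Reweight to the known age group distribution:
  18–48: 0.24 × 2.4 = 0.576
  49–57: 0.07 × 1.8 = 0.126
  58–60: 0.11 × 4.8 = 0.528
  61–72: 0.15 × 1.5 = 0.225
  73+: 0.43 × 2.7 = 1.161
Post-stratified estimate = 2.616 → 2.62.

2.62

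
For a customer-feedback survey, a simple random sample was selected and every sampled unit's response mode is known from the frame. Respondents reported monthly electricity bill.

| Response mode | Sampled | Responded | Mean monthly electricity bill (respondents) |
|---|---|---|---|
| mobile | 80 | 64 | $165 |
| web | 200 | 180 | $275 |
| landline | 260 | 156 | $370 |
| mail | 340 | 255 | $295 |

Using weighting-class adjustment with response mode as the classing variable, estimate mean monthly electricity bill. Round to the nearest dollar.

$301

Response rates by class: mobile 64/80 = 80%, web 180/200 = 90%, landline 156/260 = 60%, mail 255/340 = 75%.
With weight = n_sampled/n_responded per class, the weighted class total is n_sampled:
  mobile: 80 × 165 = 13,200
  web: 200 × 275 = 55,000
  landline: 260 × 370 = 96,200
  mail: 340 × 295 = 100,300
Adjusted estimate = 264,700 / 880 = 300.795 → $301.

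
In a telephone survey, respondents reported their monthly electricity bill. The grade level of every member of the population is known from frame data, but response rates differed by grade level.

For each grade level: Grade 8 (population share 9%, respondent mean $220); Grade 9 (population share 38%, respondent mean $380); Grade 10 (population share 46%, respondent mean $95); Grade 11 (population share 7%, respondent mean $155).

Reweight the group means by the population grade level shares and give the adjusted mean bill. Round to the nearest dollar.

Each cell contributes population-share × respondent value:
  Grade 8: 0.09 × 220 = 19.8
  Grade 9: 0.38 × 380 = 144.4
  Grade 10: 0.46 × 95 = 43.7
  Grade 11: 0.07 × 155 = 10.85
Post-stratified estimate = 218.75 → $219.

$219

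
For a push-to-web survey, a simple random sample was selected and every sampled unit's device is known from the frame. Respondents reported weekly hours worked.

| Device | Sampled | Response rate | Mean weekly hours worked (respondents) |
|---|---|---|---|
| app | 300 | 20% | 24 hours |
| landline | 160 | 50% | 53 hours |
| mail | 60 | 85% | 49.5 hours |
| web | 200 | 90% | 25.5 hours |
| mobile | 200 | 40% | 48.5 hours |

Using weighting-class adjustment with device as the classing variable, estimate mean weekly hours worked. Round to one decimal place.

Each respondent's weight = sampled/responded in their class; summing within a class gives n_sampled, so:
  app: 300 × 24 = 7200
  landline: 160 × 53 = 8480
  mail: 60 × 49.5 = 2970
  web: 200 × 25.5 = 5100
  mobile: 200 × 48.5 = 9700
Adjusted estimate = 33,450 / 920 = 36.3587 → 36.4.

36.4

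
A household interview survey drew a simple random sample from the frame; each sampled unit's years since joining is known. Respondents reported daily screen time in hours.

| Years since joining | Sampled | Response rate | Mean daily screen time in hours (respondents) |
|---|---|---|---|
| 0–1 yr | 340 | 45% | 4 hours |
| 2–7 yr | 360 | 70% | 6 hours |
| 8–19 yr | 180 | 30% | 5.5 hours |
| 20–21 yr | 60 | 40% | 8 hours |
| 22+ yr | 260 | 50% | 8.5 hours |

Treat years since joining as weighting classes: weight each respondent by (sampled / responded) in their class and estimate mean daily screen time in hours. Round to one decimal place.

Inverse-response-rate weighting restores each class to its sampled count, so class totals weight by n_sampled:
  0–1 yr: 340 × 4 = 1360
  2–7 yr: 360 × 6 = 2160
  8–19 yr: 180 × 5.5 = 990
  20–21 yr: 60 × 8 = 480
  22+ yr: 260 × 8.5 = 2210
Adjusted estimate = 7200 / 1,200 = 6 → 6.0.

6.0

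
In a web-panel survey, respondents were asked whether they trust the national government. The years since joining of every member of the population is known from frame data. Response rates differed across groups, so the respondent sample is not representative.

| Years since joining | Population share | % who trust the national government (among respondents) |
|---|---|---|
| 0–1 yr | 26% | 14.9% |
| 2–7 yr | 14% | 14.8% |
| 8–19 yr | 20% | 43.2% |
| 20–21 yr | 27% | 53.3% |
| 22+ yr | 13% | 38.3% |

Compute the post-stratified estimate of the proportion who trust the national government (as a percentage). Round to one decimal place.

Reweight to the known years since joining distribution:
  0–1 yr: 0.26 × 14.9 = 3.874
  2–7 yr: 0.14 × 14.8 = 2.072
  8–19 yr: 0.2 × 43.2 = 8.64
  20–21 yr: 0.27 × 53.3 = 14.391
  22+ yr: 0.13 × 38.3 = 4.979
Post-stratified estimate = 33.956 → 34.0%.

34.0%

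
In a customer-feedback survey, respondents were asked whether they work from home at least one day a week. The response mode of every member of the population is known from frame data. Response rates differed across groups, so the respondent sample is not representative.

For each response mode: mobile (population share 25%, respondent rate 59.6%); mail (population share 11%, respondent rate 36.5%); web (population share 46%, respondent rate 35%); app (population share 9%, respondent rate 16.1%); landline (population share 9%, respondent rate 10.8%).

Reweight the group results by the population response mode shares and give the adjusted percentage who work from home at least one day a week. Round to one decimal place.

Reweight to the known response mode distribution:
  mobile: 0.25 × 59.6 = 14.9
  mail: 0.11 × 36.5 = 4.015
  web: 0.46 × 35 = 16.1
  app: 0.09 × 16.1 = 1.449
  landline: 0.09 × 10.8 = 0.972
Post-stratified estimate = 37.436 → 37.4%.

37.4%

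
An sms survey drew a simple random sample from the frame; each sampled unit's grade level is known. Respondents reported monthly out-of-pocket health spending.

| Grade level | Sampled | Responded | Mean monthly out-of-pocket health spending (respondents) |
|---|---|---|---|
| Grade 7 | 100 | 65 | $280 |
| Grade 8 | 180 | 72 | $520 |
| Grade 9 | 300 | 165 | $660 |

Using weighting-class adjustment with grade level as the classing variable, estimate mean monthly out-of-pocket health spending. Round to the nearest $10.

$550

Response rates by class: Grade 7 65/100 = 65%, Grade 8 72/180 = 40%, Grade 9 165/300 = 55%.
With weight = n_sampled/n_responded per class, the weighted class total is n_sampled:
  Grade 7: 100 × 280 = 28,000
  Grade 8: 180 × 520 = 93,600
  Grade 9: 300 × 660 = 198,000
Adjusted estimate = 319,600 / 580 = 551.034 → $550.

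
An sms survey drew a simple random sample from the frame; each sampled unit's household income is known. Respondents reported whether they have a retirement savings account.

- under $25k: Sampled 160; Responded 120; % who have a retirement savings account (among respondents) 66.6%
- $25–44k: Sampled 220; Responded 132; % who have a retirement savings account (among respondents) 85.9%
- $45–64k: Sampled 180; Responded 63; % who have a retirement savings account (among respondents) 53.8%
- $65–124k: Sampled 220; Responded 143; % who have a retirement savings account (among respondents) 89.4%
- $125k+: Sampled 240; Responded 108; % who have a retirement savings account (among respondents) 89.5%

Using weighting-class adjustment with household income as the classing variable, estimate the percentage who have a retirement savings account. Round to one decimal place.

Response rates by class: under $25k 120/160 = 75%, $25–44k 132/220 = 60%, $45–64k 63/180 = 35%, $65–124k 143/220 = 65%, $125k+ 108/240 = 45%.
With weight = n_sampled/n_responded per class, the weighted class total is n_sampled:
  under $25k: 160 × 66.6 = 10,656
  $25–44k: 220 × 85.9 = 18,898
  $45–64k: 180 × 53.8 = 9684
  $65–124k: 220 × 89.4 = 19,668
  $125k+: 240 × 89.5 = 21,480
Adjusted estimate = 80,386 / 1,020 = 78.8098 → 78.8%.

78.8%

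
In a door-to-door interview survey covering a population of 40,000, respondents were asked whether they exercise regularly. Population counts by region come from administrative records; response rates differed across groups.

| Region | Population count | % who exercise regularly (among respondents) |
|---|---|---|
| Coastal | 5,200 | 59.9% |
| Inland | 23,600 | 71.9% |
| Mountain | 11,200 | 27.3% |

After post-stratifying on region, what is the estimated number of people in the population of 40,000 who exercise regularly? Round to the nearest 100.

Estimated count per cell = population count × respondent percentage:
  Coastal: 5,200 × 59.9% = 3114.8
  Inland: 23,600 × 71.9% = 16968.4
  Mountain: 11,200 × 27.3% = 3057.6
Estimated total = 23140.8 → 23,100.

23,100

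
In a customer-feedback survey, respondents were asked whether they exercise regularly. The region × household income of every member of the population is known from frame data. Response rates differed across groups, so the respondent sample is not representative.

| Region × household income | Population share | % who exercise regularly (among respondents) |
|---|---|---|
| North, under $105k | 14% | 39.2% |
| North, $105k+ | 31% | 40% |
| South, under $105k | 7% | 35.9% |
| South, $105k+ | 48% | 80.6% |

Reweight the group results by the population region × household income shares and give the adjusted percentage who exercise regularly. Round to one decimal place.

Post-stratification weights by population share, not respondent share:
  North, under $105k: 0.14 × 39.2 = 5.488
  North, $105k+: 0.31 × 40 = 12.4
  South, under $105k: 0.07 × 35.9 = 2.513
  South, $105k+: 0.48 × 80.6 = 38.688
Post-stratified estimate = 59.089 → 59.1%.

59.1%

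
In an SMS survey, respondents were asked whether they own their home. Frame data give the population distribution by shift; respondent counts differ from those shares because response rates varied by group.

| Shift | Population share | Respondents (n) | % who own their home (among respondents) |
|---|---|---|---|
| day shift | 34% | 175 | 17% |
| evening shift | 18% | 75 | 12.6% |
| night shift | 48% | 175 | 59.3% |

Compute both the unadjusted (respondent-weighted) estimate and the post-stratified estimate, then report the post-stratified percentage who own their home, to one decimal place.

36.5%

Unadjusted (pooled respondent) estimate weights by respondent counts:
  (175/425)×17 + (75/425)×12.6 + (175/425)×59.3 = 33.6412%
Reweighting by population shift shares:
  0.34×17 + 0.18×12.6 + 0.48×59.3 = 36.512%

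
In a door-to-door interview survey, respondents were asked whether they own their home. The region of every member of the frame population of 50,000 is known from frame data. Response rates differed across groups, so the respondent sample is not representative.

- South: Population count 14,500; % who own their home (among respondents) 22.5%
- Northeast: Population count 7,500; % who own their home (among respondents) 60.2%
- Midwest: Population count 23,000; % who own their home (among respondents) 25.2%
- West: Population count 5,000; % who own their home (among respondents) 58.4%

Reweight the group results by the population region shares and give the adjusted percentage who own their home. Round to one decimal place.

Weight each group's respondent value by its population share:
  South: (14,500/50,000) × 22.5 = 6.525
  Northeast: (7,500/50,000) × 60.2 = 9.03
  Midwest: (23,000/50,000) × 25.2 = 11.592
  West: (5,000/50,000) × 58.4 = 5.84
Post-stratified estimate = 32.987 → 33.0%.

33.0%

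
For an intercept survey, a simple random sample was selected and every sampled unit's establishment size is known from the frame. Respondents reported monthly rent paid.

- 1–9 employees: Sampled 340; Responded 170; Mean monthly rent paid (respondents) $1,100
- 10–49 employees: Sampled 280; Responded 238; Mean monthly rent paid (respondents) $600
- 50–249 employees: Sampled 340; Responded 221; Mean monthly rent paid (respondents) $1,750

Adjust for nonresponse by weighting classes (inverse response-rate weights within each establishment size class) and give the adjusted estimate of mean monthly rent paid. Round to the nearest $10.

$1,180

Class response rates: 1–9 employees 170/340 = 50%, 10–49 employees 238/280 = 85%, 50–249 employees 221/340 = 65%.
Inverse-response-rate weighting restores each class to its sampled count, so class totals weight by n_sampled:
  1–9 employees: 340 × 1100 = 374,000
  10–49 employees: 280 × 600 = 168,000
  50–249 employees: 340 × 1750 = 595,000
Adjusted estimate = 1,137,000 / 960 = 1184.38 → $1,180.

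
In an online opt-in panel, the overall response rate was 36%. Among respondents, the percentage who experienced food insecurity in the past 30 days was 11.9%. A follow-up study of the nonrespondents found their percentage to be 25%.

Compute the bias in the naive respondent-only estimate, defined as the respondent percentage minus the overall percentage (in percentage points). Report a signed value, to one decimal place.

Nonresponse fraction = 1 − 0.36 = 0.64.
Bias = (nonresponse fraction) × (respondent percentage − nonrespondent percentage)
     = 0.64 × (11.9 − 25) = 0.64 × -13.1 = -8.384.

-8.4 percentage points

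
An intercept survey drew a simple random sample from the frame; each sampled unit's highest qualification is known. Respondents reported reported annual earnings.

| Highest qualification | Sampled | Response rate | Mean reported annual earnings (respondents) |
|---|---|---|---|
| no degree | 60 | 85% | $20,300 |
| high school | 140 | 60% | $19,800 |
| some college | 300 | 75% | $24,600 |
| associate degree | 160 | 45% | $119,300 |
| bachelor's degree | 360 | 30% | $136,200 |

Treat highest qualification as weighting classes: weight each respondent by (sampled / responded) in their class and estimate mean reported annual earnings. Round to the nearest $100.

With weight = n_sampled/n_responded per class, the weighted class total is n_sampled:
  no degree: 60 × 20,300 = 1,218,000
  high school: 140 × 19,800 = 2,772,000
  some college: 300 × 24,600 = 7,380,000
  associate degree: 160 × 119,300 = 19,088,000
  bachelor's degree: 360 × 136,200 = 49,032,000
Adjusted estimate = 79,490,000 / 1,020 = 77931.4 → $77,900.

$77,900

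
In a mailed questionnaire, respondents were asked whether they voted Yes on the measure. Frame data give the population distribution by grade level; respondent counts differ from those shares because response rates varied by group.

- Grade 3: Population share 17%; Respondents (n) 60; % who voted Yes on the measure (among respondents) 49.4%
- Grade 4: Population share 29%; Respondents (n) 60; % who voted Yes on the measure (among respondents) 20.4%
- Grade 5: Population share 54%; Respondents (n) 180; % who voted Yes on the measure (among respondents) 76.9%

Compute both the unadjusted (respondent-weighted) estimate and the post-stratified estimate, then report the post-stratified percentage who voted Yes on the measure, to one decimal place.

55.8%

Without adjustment, the pooled respondent share is:
  (60/300)×49.4 + (60/300)×20.4 + (180/300)×76.9 = 60.1%
Post-stratified estimate weights by population shares:
  0.17×49.4 + 0.29×20.4 + 0.54×76.9 = 55.84%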